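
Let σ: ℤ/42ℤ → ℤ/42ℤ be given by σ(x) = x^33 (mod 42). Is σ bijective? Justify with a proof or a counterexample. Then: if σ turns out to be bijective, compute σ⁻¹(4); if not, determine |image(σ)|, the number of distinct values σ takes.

σ(2): Repeated squaring mod 42: 2^1 ≡ 2, 2^2 ≡ 2² = 4, 2^4 ≡ 4² = 16, 2^8 ≡ 16² = 256 ≡ 4, 2^16 ≡ 4² = 16, 2^32 ≡ 16² = 256 ≡ 4. Since 33 = 32 + 1, 2^33 ≡ 4·2: 4·2 = 8. So 2^33 ≡ 8 (mod 42).
σ(8): Repeated squaring mod 42: 8^1 ≡ 8, 8^2 ≡ 8² = 64 ≡ 22, 8^4 ≡ 22² = 484 ≡ 22, 8^8 ≡ 22² = 484 ≡ 22, 8^16 ≡ 22² = 484 ≡ 22, 8^32 ≡ 22² = 484 ≡ 22. Since 33 = 32 + 1, 8^33 ≡ 22·8: 22·8 = 176 ≡ 8. So 8^33 ≡ 8 (mod 42).
So σ(2) = σ(8) = 8 while 2 ≠ 8, so σ is not injective, hence not bijective.
Since σ is not bijective, we determine |image(σ)|. Computing x^33 mod 42 for each x (by repeated squaring, reducing mod 42 at every step), the values σ(0), σ(1), …, σ(41) are: 0, 1, 8, 27, 22, 41, 6, 7, 8, 15, 34, 29, 6, 13, 14, 15, 22, 41, 36, 13, 20, 21, 22, 29, 6, 1, 20, 27, 28, 29, 36, 13, 8, 27, 34, 35, 36, 1, 20, 15, 34, 41.
The distinct values are {0, 1, 6, 7, 8, 13, 14, 15, 20, 21, 22, 27, 28, 29, 34, 35, 36, 41}; there are 18 of them.

18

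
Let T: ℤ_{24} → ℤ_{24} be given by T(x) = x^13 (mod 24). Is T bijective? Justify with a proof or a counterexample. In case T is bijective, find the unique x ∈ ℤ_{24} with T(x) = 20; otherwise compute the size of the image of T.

T(0) = 0^13 = 0.
T(6): Repeated squaring mod 24: 6^1 ≡ 6, 6^2 ≡ 6² = 36 ≡ 12, 6^4 ≡ 12² = 144 ≡ 0, 6^8 ≡ 0² = 0. Since 13 = 8 + 4 + 1, 6^13 ≡ 0·0·6: 0·0 = 0, then 0·6 = 0. So 6^13 ≡ 0 (mod 24).
So T(0) = T(6) = 0 while 0 ≠ 6, hence T is not injective, hence not bijective.
Since T is not bijective, we determine |image(T)|. Computing x^13 mod 24 for each x (by repeated squaring, reducing mod 24 at every step), the values T(0), T(1), …, T(23) are: 0, 1, 8, 3, 16, 5, 0, 7, 8, 9, 16, 11, 0, 13, 8, 15, 16, 17, 0, 19, 8, 21, 16, 23.
The distinct values are {0, 1, 3, 5, 7, 8, 9, 11, 13, 15, 16, 17, 19, 21, 23}; there are 15 of them.

15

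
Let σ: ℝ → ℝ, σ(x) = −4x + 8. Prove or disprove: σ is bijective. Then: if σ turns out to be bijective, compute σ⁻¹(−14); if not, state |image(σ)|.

Suppose σ(u) = σ(v). Then −4u + 8 = −4v + 8, thus −4u = −4v, so u = v.
For any y ∈ ℝ, x = (y − 8)/(−4) satisfies σ(x) = y.
Thus σ is bijective.
Since σ is bijective, we compute σ⁻¹(−14) = (−14 − 8)/(−4) = 11/2.

11/2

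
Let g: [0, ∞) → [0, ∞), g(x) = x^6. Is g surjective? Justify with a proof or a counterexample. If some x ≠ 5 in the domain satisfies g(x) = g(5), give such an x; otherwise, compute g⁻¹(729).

For any y ∈ [0, ∞), x = y^{1/6} ∈ [0, ∞) gives g(x) = y, so g is surjective.
Since x ↦ x^6 is strictly increasing on [0, ∞), it is injective there, so no x ≠ 5 in the domain has g(x) = g(5). We therefore compute g⁻¹(729) = 729^{1/6} = 3 (indeed 3^6 = 729).

3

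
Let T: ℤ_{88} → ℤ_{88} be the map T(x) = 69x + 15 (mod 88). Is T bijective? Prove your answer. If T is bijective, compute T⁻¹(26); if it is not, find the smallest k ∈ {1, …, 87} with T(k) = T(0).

55

If T(x_1) = T(x_2), then 69x_1 ≡ 69x_2 (mod 88). Because gcd(69, 88) = 1, we may cancel 69 to get x_1 ≡ x_2 (mod 88).
We now compute 69⁻¹ mod 88 explicitly. Euclid's algorithm: 88 = 1·69 + 19, 69 = 3·19 + 12, 19 = 1·12 + 7, 12 = 1·7 + 5, 7 = 1·5 + 2, 5 = 2·2 + 1; back-substituting gives 1 = 37·69 − 29·88, so 69⁻¹ ≡ 37 (mod 88).
For any y ∈ ℤ_{88}, x = 37(y − 15) mod 88 satisfies T(x) = 69·37(y − 15) + 15 ≡ y (since 69·37 ≡ 1 mod 88). So every y has a preimage.
Hence T is bijective.
Since T is bijective, we find T⁻¹(26): we need 69x ≡ 26 − 15 ≡ 11 (mod 88). Using 69⁻¹ = 37: x ≡ 37·11 = 407 = 4·88 + 55, so x = 55.
Check: T(55) = 69·55 + 15 = 3810 = 43·88 + 26 ≡ 26 (mod 88).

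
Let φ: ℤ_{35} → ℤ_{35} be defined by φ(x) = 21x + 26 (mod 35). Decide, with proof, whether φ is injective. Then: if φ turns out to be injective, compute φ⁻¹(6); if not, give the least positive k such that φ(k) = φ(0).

Recall: injectivity means: for all u, v in the domain, φ(u) = φ(v) implies u = v.
We have gcd(21, 35) = 7 > 1. Taking u = 0 and v = 5: φ(0) = 26 and φ(5) = 21·5 + 26 = 131 ≡ 26 (mod 35).
So φ(0) = φ(5) while 0 ≠ 5, thus φ is not injective.
Since φ is not injective, we find the least positive k with φ(k) = φ(0): this means 21k ≡ 0 (mod 35), i.e. 35 ∣ 21k. Since gcd(21, 35) = 7, dividing through by 7 this holds exactly when 5 ∣ 3k, and as gcd(3, 5) = 1, exactly when 5 ∣ k.
The smallest positive such k is 5.

5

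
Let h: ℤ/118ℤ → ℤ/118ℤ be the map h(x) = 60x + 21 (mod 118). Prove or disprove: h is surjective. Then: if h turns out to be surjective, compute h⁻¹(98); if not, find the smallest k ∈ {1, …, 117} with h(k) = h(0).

59

Since gcd(60, 118) = 2, we have 60x ≡ 0 (mod 2) for all x, so h(x) ≡ 1 (mod 2).
But 0 ≢ 1 (mod 2), so 0 ∈ ℤ/118ℤ has no preimage. Thus h is not surjective.
Since h is not surjective, we find the least positive k with h(k) = h(0): this means 60k ≡ 0 (mod 118), i.e. 118 ∣ 60k. Since gcd(60, 118) = 2, dividing through by 2 this holds exactly when 59 ∣ 30k, and as gcd(30, 59) = 1, exactly when 59 ∣ k.
The smallest positive such k is 59.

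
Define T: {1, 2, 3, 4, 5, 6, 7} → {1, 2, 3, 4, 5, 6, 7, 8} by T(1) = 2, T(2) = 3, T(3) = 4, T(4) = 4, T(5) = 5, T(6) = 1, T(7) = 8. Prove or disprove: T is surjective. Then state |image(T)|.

No element maps to 6, so T is not surjective.
The image of T is {1, 2, 3, 4, 5, 8}, which has 6 elements.

6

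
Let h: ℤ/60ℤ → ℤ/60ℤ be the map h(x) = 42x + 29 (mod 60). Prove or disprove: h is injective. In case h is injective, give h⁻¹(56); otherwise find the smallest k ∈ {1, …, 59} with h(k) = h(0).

10

By definition, h is injective if h(x_1) = h(x_2) implies x_1 = x_2.
We have gcd(42, 60) = 6 > 1. Taking x_1 = 0 and x_2 = 10: h(0) = 29 and h(10) = 42·10 + 29 = 449 ≡ 29 (mod 60).
So h(0) = h(10) while 0 ≠ 10, thus h is not injective.
Since h is not injective, we find the least positive k with h(k) = h(0): this means 42k ≡ 0 (mod 60), i.e. 60 ∣ 42k. Since gcd(42, 60) = 6, dividing through by 6 this holds exactly when 10 ∣ 7k, and as gcd(7, 10) = 1, exactly when 10 ∣ k.
The smallest positive such k is 10.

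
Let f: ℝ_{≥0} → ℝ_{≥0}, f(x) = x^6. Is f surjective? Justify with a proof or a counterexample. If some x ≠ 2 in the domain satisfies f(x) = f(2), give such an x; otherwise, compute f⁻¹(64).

For any y ∈ ℝ_{≥0}, x = y^{1/6} ∈ ℝ_{≥0} gives f(x) = y, so f is surjective.
Since x ↦ x^6 is strictly increasing on ℝ_{≥0}, it is injective there, so no x ≠ 2 in the domain has f(x) = f(2). We therefore compute f⁻¹(64) = 64^{1/6} = 2 (indeed 2^6 = 64).

2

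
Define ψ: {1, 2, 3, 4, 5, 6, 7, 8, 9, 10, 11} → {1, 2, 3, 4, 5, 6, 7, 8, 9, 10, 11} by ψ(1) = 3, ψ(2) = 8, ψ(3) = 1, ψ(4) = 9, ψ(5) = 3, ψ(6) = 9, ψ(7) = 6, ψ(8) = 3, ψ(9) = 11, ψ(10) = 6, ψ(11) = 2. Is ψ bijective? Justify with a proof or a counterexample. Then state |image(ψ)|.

ψ(1) = 3 = ψ(5) with 1 ≠ 5, so ψ is not injective, hence not bijective.
The image of ψ is {1, 2, 3, 6, 8, 9, 11}, which has 7 elements.

7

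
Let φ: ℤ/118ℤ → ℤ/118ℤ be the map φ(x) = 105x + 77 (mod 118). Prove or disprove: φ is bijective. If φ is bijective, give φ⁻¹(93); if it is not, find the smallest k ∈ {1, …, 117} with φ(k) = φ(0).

26

If φ(s) = φ(t), then 105s ≡ 105t (mod 118). Because gcd(105, 118) = 1, we may cancel 105 to get s ≡ t (mod 118).
We now compute 105⁻¹ mod 118 explicitly. Euclid's algorithm: 118 = 1·105 + 13, 105 = 8·13 + 1; back-substituting gives 1 = 9·105 − 8·118, so 105⁻¹ ≡ 9 (mod 118).
Then y ↦ 9(y − 77) is a two-sided inverse to φ, so every y ∈ ℤ/118ℤ has a preimage.
Therefore φ is bijective.
Since φ is bijective, we compute φ⁻¹(93): solve 105x + 77 ≡ 93 (mod 118), i.e. 105x ≡ 16 (mod 118).
Multiplying by 105⁻¹ = 9 gives x ≡ 9·16 = 144 = 1·118 + 26 ≡ 26 (mod 118).
Check: φ(26) = 105·26 + 77 = 2807 = 23·118 + 93 ≡ 93 (mod 118).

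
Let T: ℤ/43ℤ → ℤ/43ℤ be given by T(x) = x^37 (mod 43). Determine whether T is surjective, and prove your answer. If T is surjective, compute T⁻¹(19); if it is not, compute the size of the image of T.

Since 43 is prime, the nonzero elements of ℤ/43ℤ form a cyclic group of order 42.
As gcd(37, 42) = 1, raising to the 37th power is a bijection on this group: if x_1^37 ≡ x_2^37 then (x_1x_2^{−1})^37 = 1, and the only element of order dividing gcd(37, 42) = 1 is 1, so x_1 = x_2.
With T(0) = 0 this makes T injective on all of ℤ/43ℤ, hence bijective (finite equal-size domain and codomain). In particular T is surjective.
Since T is surjective, we find the preimage of 19. The inverse of x ↦ x^37 on (ℤ/43ℤ)^× is x ↦ x^25, because 37·25 = 925 = 22·42 + 1 ≡ 1 (mod 42) and x^{42} = 1 for x ≠ 0 (Fermat). So T⁻¹(19) = 19^25 mod 43.
Repeated squaring mod 43: 19^1 ≡ 19, 19^2 ≡ 19² = 361 ≡ 17, 19^4 ≡ 17² = 289 ≡ 31, 19^8 ≡ 31² = 961 ≡ 15, 19^16 ≡ 15² = 225 ≡ 10. Since 25 = 16 + 8 + 1, 19^25 ≡ 10·15·19: 10·15 = 150 ≡ 21, then 21·19 = 399 ≡ 12. So 19^25 ≡ 12 (mod 43).
Hence T⁻¹(19) = 12.

12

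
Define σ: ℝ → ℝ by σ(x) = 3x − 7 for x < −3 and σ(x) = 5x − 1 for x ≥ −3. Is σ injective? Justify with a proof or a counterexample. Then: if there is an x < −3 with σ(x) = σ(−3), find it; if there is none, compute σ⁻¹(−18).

Both pieces are strictly increasing (slopes 3 and 5), so each is injective on its own interval.
The left piece maps (−∞, −3) onto (−∞, −16); the right piece maps [−3, ∞) onto [−16, ∞).
These images are disjoint, so no value is attained by both pieces. So σ is injective.
Because the two images are disjoint, no x < −3 has σ(x) = σ(−3), so we compute σ⁻¹(−18): −18 lies in (−∞, −16), so solve 3x − 7 = −18: x = (−18 + 7)/3 = −11/3.

-11/3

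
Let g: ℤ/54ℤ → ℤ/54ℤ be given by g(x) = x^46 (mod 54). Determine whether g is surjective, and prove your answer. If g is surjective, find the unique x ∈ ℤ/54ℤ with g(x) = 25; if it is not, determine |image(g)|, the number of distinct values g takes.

g(0) = 0^46 = 0.
g(6): Repeated squaring mod 54: 6^1 ≡ 6, 6^2 ≡ 6² = 36, 6^4 ≡ 36² = 1296 ≡ 0, 6^8 ≡ 0² = 0, 6^16 ≡ 0² = 0, 6^32 ≡ 0² = 0. Since 46 = 32 + 8 + 4 + 2, 6^46 ≡ 0·0·0·36: 0·0 = 0, then 0·0 = 0, then 0·36 = 0. So 6^46 ≡ 0 (mod 54).
So g(0) = g(6) = 0 while 0 ≠ 6, hence g is not injective.
A non-injective map from the 54-element set ℤ/54ℤ to itself takes at most 53 distinct values, so it cannot be surjective. Thus g is not surjective.
Since g is not surjective, we determine |image(g)|. Computing x^46 mod 54 for each x (by repeated squaring, reducing mod 54 at every step), the values g(0), g(1), …, g(53) are: 0, 1, 52, 27, 4, 49, 0, 7, 46, 27, 10, 43, 0, 13, 40, 27, 16, 37, 0, 19, 34, 27, 22, 31, 0, 25, 28, 27, 28, 25, 0, 31, 22, 27, 34, 19, 0, 37, 16, 27, 40, 13, 0, 43, 10, 27, 46, 7, 0, 49, 4, 27, 52, 1.
The distinct values are {0, 1, 4, 7, 10, 13, 16, 19, 22, 25, 27, 28, 31, 34, 37, 40, 43, 46, 49, 52}; there are 20 of them.

20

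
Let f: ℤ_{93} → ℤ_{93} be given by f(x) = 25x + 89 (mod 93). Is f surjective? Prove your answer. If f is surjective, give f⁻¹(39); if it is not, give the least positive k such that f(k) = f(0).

Since gcd(25, 93) = 1, 25 is invertible modulo 93. Euclid's algorithm: 93 = 3·25 + 18, 25 = 1·18 + 7, 18 = 2·7 + 4, 7 = 1·4 + 3, 4 = 1·3 + 1; back-substituting gives 1 = 67·25 − 18·93, so 25⁻¹ ≡ 67 (mod 93).
Then y ↦ 67(y − 89) is a two-sided inverse to f, so every y ∈ ℤ_{93} has a preimage.
Therefore f is surjective.
Since f is surjective, we find f⁻¹(39): we need 25x ≡ 39 − 89 ≡ 43 (mod 93). Using 25⁻¹ = 67: x ≡ 67·43 = 2881 = 30·93 + 91, so x = 91.
Check: f(91) = 25·91 + 89 = 2364 = 25·93 + 39 ≡ 39 (mod 93).

91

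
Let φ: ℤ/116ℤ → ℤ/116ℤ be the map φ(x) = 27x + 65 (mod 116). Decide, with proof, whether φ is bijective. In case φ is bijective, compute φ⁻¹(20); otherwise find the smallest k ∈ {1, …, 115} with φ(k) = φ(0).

Recall that φ is injective if φ(u) = φ(v) implies u = v.
If φ(u) = φ(v), then 27u ≡ 27v (mod 116). Because gcd(27, 116) = 1, we may cancel 27 to get u ≡ v (mod 116).
We now compute 27⁻¹ mod 116 explicitly. Euclid's algorithm: 116 = 4·27 + 8, 27 = 3·8 + 3, 8 = 2·3 + 2, 3 = 1·2 + 1; back-substituting gives 1 = 43·27 − 10·116, so 27⁻¹ ≡ 43 (mod 116).
Then y ↦ 43(y − 65) is a two-sided inverse to φ, so every y ∈ ℤ/116ℤ has a preimage.
Therefore φ is bijective.
Since φ is bijective, we compute φ⁻¹(20): solve 27x + 65 ≡ 20 (mod 116), i.e. 27x ≡ 71 (mod 116).
Multiplying by 27⁻¹ = 43 gives x ≡ 43·71 = 3053 = 26·116 + 37 ≡ 37 (mod 116).
Check: φ(37) = 27·37 + 65 = 1064 = 9·116 + 20 ≡ 20 (mod 116).

37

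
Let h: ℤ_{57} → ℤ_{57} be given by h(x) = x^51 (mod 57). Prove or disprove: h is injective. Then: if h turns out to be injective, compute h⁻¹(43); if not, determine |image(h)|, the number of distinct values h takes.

21

h(1) = 1^51 = 1.
h(7): Repeated squaring mod 57: 7^1 ≡ 7, 7^2 ≡ 7² = 49, 7^4 ≡ 49² = 2401 ≡ 7, 7^8 ≡ 7² = 49, 7^16 ≡ 49² = 2401 ≡ 7, 7^32 ≡ 7² = 49. Since 51 = 32 + 16 + 2 + 1, 7^51 ≡ 49·7·49·7: 49·7 = 343 ≡ 1, then 1·49 = 49, then 49·7 = 343 ≡ 1. So 7^51 ≡ 1 (mod 57).
So h(1) = h(7) = 1 while 1 ≠ 7, thus h is not injective.
Since h is not injective, we determine |image(h)|. Computing x^51 mod 57 for each x (by repeated squaring, reducing mod 57 at every step), the values h(0), h(1), …, h(56) are: 0, 1, 50, 12, 49, 26, 30, 1, 56, 30, 46, 20, 18, 46, 50, 27, 7, 26, 18, 19, 20, 12, 31, 11, 45, 49, 20, 18, 49, 8, 39, 37, 8, 12, 46, 26, 45, 37, 38, 39, 31, 50, 30, 7, 11, 39, 37, 11, 27, 1, 56, 27, 31, 8, 45, 7, 56.
The distinct values are {0, 1, 7, 8, 11, 12, 18, 19, 20, 26, 27, 30, 31, 37, 38, 39, 45, 46, 49, 50, 56}; there are 21 of them.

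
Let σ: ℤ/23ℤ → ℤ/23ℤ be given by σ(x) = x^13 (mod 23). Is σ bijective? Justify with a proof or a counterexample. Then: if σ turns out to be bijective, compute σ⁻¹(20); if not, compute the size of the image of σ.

7

Since 23 is prime, the nonzero elements of ℤ/23ℤ form a cyclic group of order 22.
As gcd(13, 22) = 1, raising to the 13th power is a bijection on this group: if u^13 ≡ v^13 then (uv^{−1})^13 = 1, and the only element of order dividing gcd(13, 22) = 1 is 1, so u = v.
With σ(0) = 0 this makes σ injective on all of ℤ/23ℤ, hence bijective (finite equal-size domain and codomain). In particular σ is bijective.
Since σ is bijective, we find the preimage of 20. The inverse of x ↦ x^13 on (ℤ/23ℤ)^× is x ↦ x^17, because 13·17 = 221 = 10·22 + 1 ≡ 1 (mod 22) and x^{22} = 1 for x ≠ 0 (Fermat). So σ⁻¹(20) = 20^17 mod 23.
Repeated squaring mod 23: 20^1 ≡ 20, 20^2 ≡ 20² = 400 ≡ 9, 20^4 ≡ 9² = 81 ≡ 12, 20^8 ≡ 12² = 144 ≡ 6, 20^16 ≡ 6² = 36 ≡ 13. Since 17 = 16 + 1, 20^17 ≡ 13·20: 13·20 = 260 ≡ 7. So 20^17 ≡ 7 (mod 23).
Hence σ⁻¹(20) = 7.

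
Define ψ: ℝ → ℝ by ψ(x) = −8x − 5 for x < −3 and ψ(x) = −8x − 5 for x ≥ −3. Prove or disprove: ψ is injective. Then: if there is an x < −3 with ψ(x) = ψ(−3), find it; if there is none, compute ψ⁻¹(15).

Both pieces are strictly decreasing (slopes −8 and −8), so each is injective on its own interval.
The left piece maps (−∞, −3) onto (19, ∞); the right piece maps [−3, ∞) onto (−∞, 19].
These images are disjoint, so no value is attained by both pieces. Therefore ψ is injective.
Because the two images are disjoint, no x < −3 has ψ(x) = ψ(−3), so we compute ψ⁻¹(15): 15 lies in (−∞, 19], so solve −8x − 5 = 15: x = (15 + 5)/(−8) = −5/2.

-5/2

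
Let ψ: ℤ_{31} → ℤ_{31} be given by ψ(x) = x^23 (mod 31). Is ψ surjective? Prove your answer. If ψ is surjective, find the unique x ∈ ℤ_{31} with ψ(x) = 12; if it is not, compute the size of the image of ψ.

Since 31 is prime, the nonzero elements of ℤ_{31} form a cyclic group of order 30.
As gcd(23, 30) = 1, raising to the 23rd power is a bijection on this group: if s^23 ≡ t^23 then (st^{−1})^23 = 1, and the only element of order dividing gcd(23, 30) = 1 is 1, so s = t.
With ψ(0) = 0 this makes ψ injective on all of ℤ_{31}, hence bijective (finite equal-size domain and codomain). In particular ψ is surjective.
Since ψ is surjective, we find the preimage of 12. The inverse of x ↦ x^23 on (ℤ_{31})^× is x ↦ x^17, because 23·17 = 391 = 13·30 + 1 ≡ 1 (mod 30) and x^{30} = 1 for x ≠ 0 (Fermat). So ψ⁻¹(12) = 12^17 mod 31.
Repeated squaring mod 31: 12^1 ≡ 12, 12^2 ≡ 12² = 144 ≡ 20, 12^4 ≡ 20² = 400 ≡ 28, 12^8 ≡ 28² = 784 ≡ 9, 12^16 ≡ 9² = 81 ≡ 19. Since 17 = 16 + 1, 12^17 ≡ 19·12: 19·12 = 228 ≡ 11. So 12^17 ≡ 11 (mod 31).
Hence ψ⁻¹(12) = 11.

11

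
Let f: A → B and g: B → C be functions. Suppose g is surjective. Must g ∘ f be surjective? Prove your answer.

No. Take A = {0}, B = C = {0, 1}, f(0) = 0, and g = identity (surjective).
Then (g ∘ f)(0) = 0, and 1 ∈ C has no preimage under g ∘ f, so g ∘ f is not surjective.

not surjective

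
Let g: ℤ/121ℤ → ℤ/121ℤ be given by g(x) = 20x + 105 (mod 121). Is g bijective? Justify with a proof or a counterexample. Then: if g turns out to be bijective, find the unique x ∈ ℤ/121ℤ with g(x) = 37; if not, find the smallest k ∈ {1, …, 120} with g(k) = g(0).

45

Recall that g is injective if g(a) = g(b) implies a = b.
Suppose g(a) = g(b) in ℤ/121ℤ. Then 20a + 105 ≡ 20b + 105 (mod 121), hence 20(a − b) ≡ 0 (mod 121).
Since gcd(20, 121) = 1, 20 is invertible modulo 121, so a − b ≡ 0 (mod 121), i.e. a = b.
We now compute 20⁻¹ mod 121 explicitly. Euclid's algorithm: 121 = 6·20 + 1; back-substituting gives 1 = 115·20 − 19·121, so 20⁻¹ ≡ 115 (mod 121).
Then y ↦ 115(y − 105) is a two-sided inverse to g, so every y ∈ ℤ/121ℤ has a preimage.
Thus g is bijective.
Since g is bijective, we compute g⁻¹(37): solve 20x + 105 ≡ 37 (mod 121), i.e. 20x ≡ 53 (mod 121).
Multiplying by 20⁻¹ = 115 gives x ≡ 115·53 = 6095 = 50·121 + 45 ≡ 45 (mod 121).
Check: g(45) = 20·45 + 105 = 1005 = 8·121 + 37 ≡ 37 (mod 121).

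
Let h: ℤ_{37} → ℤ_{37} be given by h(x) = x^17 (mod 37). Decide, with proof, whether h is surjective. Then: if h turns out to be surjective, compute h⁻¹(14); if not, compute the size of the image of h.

29

Since 37 is prime, the nonzero elements of ℤ_{37} form a cyclic group of order 36.
As gcd(17, 36) = 1, raising to the 17th power is a bijection on this group: if x_1^17 ≡ x_2^17 then (x_1x_2^{−1})^17 = 1, and the only element of order dividing gcd(17, 36) = 1 is 1, so x_1 = x_2.
With h(0) = 0 this makes h injective on all of ℤ_{37}, hence bijective (finite equal-size domain and codomain). In particular h is surjective.
Since h is surjective, we find the preimage of 14. The inverse of x ↦ x^17 on (ℤ_{37})^× is x ↦ x^17, because 17·17 = 289 = 8·36 + 1 ≡ 1 (mod 36) and x^{36} = 1 for x ≠ 0 (Fermat). So h⁻¹(14) = 14^17 mod 37.
Repeated squaring mod 37: 14^1 ≡ 14, 14^2 ≡ 14² = 196 ≡ 11, 14^4 ≡ 11² = 121 ≡ 10, 14^8 ≡ 10² = 100 ≡ 26, 14^16 ≡ 26² = 676 ≡ 10. Since 17 = 16 + 1, 14^17 ≡ 10·14: 10·14 = 140 ≡ 29. So 14^17 ≡ 29 (mod 37).
Hence h⁻¹(14) = 29.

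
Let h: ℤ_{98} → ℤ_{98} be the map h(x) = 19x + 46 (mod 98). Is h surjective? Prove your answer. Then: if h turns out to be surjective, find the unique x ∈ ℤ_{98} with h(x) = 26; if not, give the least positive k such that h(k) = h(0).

66

Since gcd(19, 98) = 1, 19 is invertible modulo 98. Euclid's algorithm: 98 = 5·19 + 3, 19 = 6·3 + 1; back-substituting gives 1 = 31·19 − 6·98, so 19⁻¹ ≡ 31 (mod 98).
For any y ∈ ℤ_{98}, x = 31(y − 46) mod 98 satisfies h(x) = 19·31(y − 46) + 46 ≡ y (since 19·31 ≡ 1 mod 98). So every y has a preimage.
Thus h is surjective.
Since h is surjective, we find h⁻¹(26): we need 19x ≡ 26 − 46 ≡ 78 (mod 98). Using 19⁻¹ = 31: x ≡ 31·78 = 2418 = 24·98 + 66, so x = 66.
Check: h(66) = 19·66 + 46 = 1300 = 13·98 + 26 ≡ 26 (mod 98).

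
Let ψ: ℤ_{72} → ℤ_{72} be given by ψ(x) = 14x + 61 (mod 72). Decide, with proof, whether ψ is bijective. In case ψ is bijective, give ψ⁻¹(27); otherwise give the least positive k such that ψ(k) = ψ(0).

36

We have gcd(14, 72) = 2 > 1. Taking s = 0 and t = 36: ψ(0) = 61 and ψ(36) = 14·36 + 61 = 565 ≡ 61 (mod 72).
So ψ(0) = ψ(36) while 0 ≠ 36, therefore ψ is not injective, hence not bijective.
Since ψ is not bijective, we find the least positive k with ψ(k) = ψ(0): this means 14k ≡ 0 (mod 72), i.e. 72 ∣ 14k. Since gcd(14, 72) = 2, dividing through by 2 this holds exactly when 36 ∣ 7k, and as gcd(7, 36) = 1, exactly when 36 ∣ k.
The smallest positive such k is 36.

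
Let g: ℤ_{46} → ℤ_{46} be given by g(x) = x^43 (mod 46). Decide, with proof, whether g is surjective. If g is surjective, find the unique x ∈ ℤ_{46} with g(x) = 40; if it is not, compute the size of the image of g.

Computing x^43 mod 46 for each x (by repeated squaring, reducing mod 46 at every step), the values g(0), g(1), …, g(45) are: 0, 1, 12, 31, 6, 37, 4, 33, 26, 41, 30, 21, 2, 39, 28, 43, 36, 19, 32, 17, 38, 11, 22, 23, 24, 35, 8, 29, 14, 27, 10, 3, 18, 7, 44, 25, 16, 5, 20, 13, 42, 9, 40, 15, 34, 45.
Every element of ℤ_{46} appears exactly once in this list, so g is a bijection, and in particular surjective.
Since g is surjective, we read off the preimage of 40 from the same table: g(42) = 40, so g⁻¹(40) = 42.

42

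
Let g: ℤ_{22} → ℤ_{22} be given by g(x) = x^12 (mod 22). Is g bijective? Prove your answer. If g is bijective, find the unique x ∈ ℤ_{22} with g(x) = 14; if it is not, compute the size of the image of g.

g(10): Repeated squaring mod 22: 10^1 ≡ 10, 10^2 ≡ 10² = 100 ≡ 12, 10^4 ≡ 12² = 144 ≡ 12, 10^8 ≡ 12² = 144 ≡ 12. Since 12 = 8 + 4, 10^12 ≡ 12·12: 12·12 = 144 ≡ 12. So 10^12 ≡ 12 (mod 22).
g(12): Repeated squaring mod 22: 12^1 ≡ 12, 12^2 ≡ 12² = 144 ≡ 12, 12^4 ≡ 12² = 144 ≡ 12, 12^8 ≡ 12² = 144 ≡ 12. Since 12 = 8 + 4, 12^12 ≡ 12·12: 12·12 = 144 ≡ 12. So 12^12 ≡ 12 (mod 22).
So g(10) = g(12) = 12 while 10 ≠ 12, so g is not injective, hence not bijective.
Since g is not bijective, we determine |image(g)|. Computing x^12 mod 22 for each x (by repeated squaring, reducing mod 22 at every step), the values g(0), g(1), …, g(21) are: 0, 1, 4, 9, 16, 3, 14, 5, 20, 15, 12, 11, 12, 15, 20, 5, 14, 3, 16, 9, 4, 1.
The distinct values are {0, 1, 3, 4, 5, 9, 11, 12, 14, 15, 16, 20}; there are 12 of them.

12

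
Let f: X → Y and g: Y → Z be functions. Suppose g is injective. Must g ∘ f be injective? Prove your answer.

not injective

No. Take X = {1, 2}, Y = Z = {1, 2, 3, 4}, f(1) = f(2) = 1, and g = identity (injective).
Then (g ∘ f)(1) = (g ∘ f)(2) = 1 with 1 ≠ 2, so g ∘ f is not injective.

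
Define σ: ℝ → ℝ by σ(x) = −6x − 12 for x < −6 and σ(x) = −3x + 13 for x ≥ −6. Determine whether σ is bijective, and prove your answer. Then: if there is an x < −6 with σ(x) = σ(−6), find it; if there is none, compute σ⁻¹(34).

Both pieces are strictly decreasing (slopes −6 and −3), so each is injective on its own interval.
The left piece maps (−∞, −6) onto (24, ∞); the right piece maps [−6, ∞) onto (−∞, 31].
These images overlap. In particular σ(−6) = 31 (right piece), and solving −6x − 12 = 31 on the left piece gives x = −43/6 < −6.
So σ(−43/6) = σ(−6) with −43/6 ≠ −6, and σ is not injective, hence not bijective. This x = −43/6 is the requested value below −6.

-43/6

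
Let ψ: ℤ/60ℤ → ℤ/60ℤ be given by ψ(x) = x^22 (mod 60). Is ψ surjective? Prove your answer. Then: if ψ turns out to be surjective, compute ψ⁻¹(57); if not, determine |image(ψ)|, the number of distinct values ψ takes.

12

ψ(2): Repeated squaring mod 60: 2^1 ≡ 2, 2^2 ≡ 2² = 4, 2^4 ≡ 4² = 16, 2^8 ≡ 16² = 256 ≡ 16, 2^16 ≡ 16² = 256 ≡ 16. Since 22 = 16 + 4 + 2, 2^22 ≡ 16·16·4: 16·16 = 256 ≡ 16, then 16·4 = 64 ≡ 4. So 2^22 ≡ 4 (mod 60).
ψ(8): Repeated squaring mod 60: 8^1 ≡ 8, 8^2 ≡ 8² = 64 ≡ 4, 8^4 ≡ 4² = 16, 8^8 ≡ 16² = 256 ≡ 16, 8^16 ≡ 16² = 256 ≡ 16. Since 22 = 16 + 4 + 2, 8^22 ≡ 16·16·4: 16·16 = 256 ≡ 16, then 16·4 = 64 ≡ 4. So 8^22 ≡ 4 (mod 60).
So ψ(2) = ψ(8) = 4 while 2 ≠ 8, thus ψ is not injective.
A non-injective map from the 60-element set ℤ/60ℤ to itself takes at most 59 distinct values, so it cannot be surjective. Hence ψ is not surjective.
Since ψ is not surjective, we determine |image(ψ)|. Computing x^22 mod 60 for each x (by repeated squaring, reducing mod 60 at every step), the values ψ(0), ψ(1), …, ψ(59) are: 0, 1, 4, 9, 16, 25, 36, 49, 4, 21, 40, 1, 24, 49, 16, 45, 16, 49, 24, 1, 40, 21, 4, 49, 36, 25, 16, 9, 4, 1, 0, 1, 4, 9, 16, 25, 36, 49, 4, 21, 40, 1, 24, 49, 16, 45, 16, 49, 24, 1, 40, 21, 4, 49, 36, 25, 16, 9, 4, 1.
The distinct values are {0, 1, 4, 9, 16, 21, 24, 25, 36, 40, 45, 49}; there are 12 of them.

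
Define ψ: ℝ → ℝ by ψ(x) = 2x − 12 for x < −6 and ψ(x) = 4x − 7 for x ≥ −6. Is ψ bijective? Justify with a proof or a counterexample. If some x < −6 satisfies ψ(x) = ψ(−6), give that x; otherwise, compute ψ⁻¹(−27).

Both pieces are strictly increasing (slopes 2 and 4), so each is injective on its own interval.
The left piece maps (−∞, −6) onto (−∞, −24); the right piece maps [−6, ∞) onto [−31, ∞).
These images overlap. In particular ψ(−6) = −31 (right piece), and solving 2x − 12 = −31 on the left piece gives x = −19/2 < −6.
So ψ(−19/2) = ψ(−6) with −19/2 ≠ −6, and ψ is not injective, hence not bijective. This x = −19/2 is the requested value below −6.

-19/2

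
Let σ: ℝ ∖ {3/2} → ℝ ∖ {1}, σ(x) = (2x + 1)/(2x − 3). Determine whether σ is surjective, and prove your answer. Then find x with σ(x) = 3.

For any y ≠ 1, solving y(2x − 3) = 2x + 1 for x gives a well-defined x ≠ 3/2. So σ is surjective.
Solving σ(x) = 3: cross-multiplying gives 2x + 1 = 3(2x − 3), which rearranges to −4x = −10, so x = 5/2.

5/2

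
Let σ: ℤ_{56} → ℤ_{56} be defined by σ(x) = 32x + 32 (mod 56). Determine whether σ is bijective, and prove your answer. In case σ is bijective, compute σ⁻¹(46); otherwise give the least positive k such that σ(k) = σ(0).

Recall that σ is injective if σ(u) = σ(v) implies u = v.
We have gcd(32, 56) = 8 > 1. Taking u = 0 and v = 7: σ(0) = 32 and σ(7) = 32·7 + 32 = 256 ≡ 32 (mod 56).
So σ(0) = σ(7) while 0 ≠ 7, thus σ is not injective, hence not bijective.
Since σ is not bijective, we find the least positive k with σ(k) = σ(0): this means 32k ≡ 0 (mod 56), i.e. 56 ∣ 32k. Since gcd(32, 56) = 8, dividing through by 8 this holds exactly when 7 ∣ 4k, and as gcd(4, 7) = 1, exactly when 7 ∣ k.
The smallest positive such k is 7.

7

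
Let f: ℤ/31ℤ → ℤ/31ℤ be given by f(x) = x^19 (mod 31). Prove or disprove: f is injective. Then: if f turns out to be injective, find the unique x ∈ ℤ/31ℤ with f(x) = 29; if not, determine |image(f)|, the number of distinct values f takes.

Since 31 is prime, the nonzero elements of ℤ/31ℤ form a cyclic group of order 30.
As gcd(19, 30) = 1, raising to the 19th power is a bijection on this group: if u^19 ≡ v^19 then (uv^{−1})^19 = 1, and the only element of order dividing gcd(19, 30) = 1 is 1, so u = v.
With f(0) = 0 this makes f injective on all of ℤ/31ℤ, hence bijective (finite equal-size domain and codomain). In particular f is injective.
Since f is injective, we find the preimage of 29. The inverse of x ↦ x^19 on (ℤ/31ℤ)^× is x ↦ x^19, because 19·19 = 361 = 12·30 + 1 ≡ 1 (mod 30) and x^{30} = 1 for x ≠ 0 (Fermat). So f⁻¹(29) = 29^19 mod 31.
Repeated squaring mod 31: 29^1 ≡ 29, 29^2 ≡ 29² = 841 ≡ 4, 29^4 ≡ 4² = 16, 29^8 ≡ 16² = 256 ≡ 8, 29^16 ≡ 8² = 64 ≡ 2. Since 19 = 16 + 2 + 1, 29^19 ≡ 2·4·29: 2·4 = 8, then 8·29 = 232 ≡ 15. So 29^19 ≡ 15 (mod 31).
Hence f⁻¹(29) = 15.

15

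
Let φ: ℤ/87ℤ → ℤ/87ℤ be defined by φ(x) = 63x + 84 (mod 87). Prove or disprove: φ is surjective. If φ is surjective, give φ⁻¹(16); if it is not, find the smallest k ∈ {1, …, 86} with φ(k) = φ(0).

Recall: surjectivity means every element of the codomain has a preimage under φ.
Since gcd(63, 87) = 3, we have 63x ≡ 0 (mod 3) for all x, so φ(x) ≡ 0 (mod 3).
But 1 ≢ 0 (mod 3), so 1 ∈ ℤ/87ℤ has no preimage. So φ is not surjective.
Since φ is not surjective, we find the least positive k with φ(k) = φ(0): this means 63k ≡ 0 (mod 87), i.e. 87 ∣ 63k. Since gcd(63, 87) = 3, dividing through by 3 this holds exactly when 29 ∣ 21k, and as gcd(21, 29) = 1, exactly when 29 ∣ k.
The smallest positive such k is 29.

29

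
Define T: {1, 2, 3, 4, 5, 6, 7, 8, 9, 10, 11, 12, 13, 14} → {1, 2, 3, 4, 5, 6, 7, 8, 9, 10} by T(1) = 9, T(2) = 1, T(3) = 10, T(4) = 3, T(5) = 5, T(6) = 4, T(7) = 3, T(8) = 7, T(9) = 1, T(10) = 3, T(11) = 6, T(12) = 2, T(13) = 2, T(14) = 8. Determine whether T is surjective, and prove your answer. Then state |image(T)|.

10

Every element of the codomain has a preimage: 1 = T(2), 2 = T(12), 3 = T(4), 4 = T(6), 5 = T(5), 6 = T(11), 7 = T(8), 8 = T(14), 9 = T(1), 10 = T(3).
Therefore T is surjective.
The image of T is {1, 2, 3, 4, 5, 6, 7, 8, 9, 10}, which has 10 elements.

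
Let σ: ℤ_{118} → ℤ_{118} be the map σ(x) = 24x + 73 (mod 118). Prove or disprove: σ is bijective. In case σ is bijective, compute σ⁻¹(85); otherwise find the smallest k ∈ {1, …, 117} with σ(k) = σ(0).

59

By definition, injectivity means: for all s, t in the domain, σ(s) = σ(t) implies s = t.
We have gcd(24, 118) = 2 > 1. Taking s = 0 and t = 59: σ(0) = 73 and σ(59) = 24·59 + 73 = 1489 ≡ 73 (mod 118).
So σ(0) = σ(59) while 0 ≠ 59, therefore σ is not injective, hence not bijective.
Since σ is not bijective, we find the least positive k with σ(k) = σ(0): this means 24k ≡ 0 (mod 118), i.e. 118 ∣ 24k. Since gcd(24, 118) = 2, dividing through by 2 this holds exactly when 59 ∣ 12k, and as gcd(12, 59) = 1, exactly when 59 ∣ k.
The smallest positive such k is 59.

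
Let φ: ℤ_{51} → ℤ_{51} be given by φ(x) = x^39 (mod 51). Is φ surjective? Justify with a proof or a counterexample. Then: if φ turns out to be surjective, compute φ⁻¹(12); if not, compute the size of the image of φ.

24

Computing x^39 mod 51 for each x (by repeated squaring, reducing mod 51 at every step), the values φ(0), φ(1), …, φ(50) are: 0, 1, 26, 45, 13, 44, 48, 46, 32, 36, 22, 20, 24, 4, 23, 42, 16, 17, 18, 43, 11, 30, 10, 14, 12, 49, 2, 39, 37, 41, 21, 40, 8, 33, 34, 35, 9, 28, 47, 27, 31, 29, 15, 19, 5, 3, 7, 38, 6, 25, 50.
Every element of ℤ_{51} appears exactly once in this list, so φ is a bijection, and in particular surjective.
Since φ is surjective, we read off the preimage of 12 from the same table: φ(24) = 12, so φ⁻¹(12) = 24.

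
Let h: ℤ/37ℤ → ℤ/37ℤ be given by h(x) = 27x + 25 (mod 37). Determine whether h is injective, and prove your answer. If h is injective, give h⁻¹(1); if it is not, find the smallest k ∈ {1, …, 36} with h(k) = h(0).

32

Recall that injectivity means: for all s, t in the domain, h(s) = h(t) implies s = t.
If h(s) = h(t), then 27s ≡ 27t (mod 37). Because gcd(27, 37) = 1, we may cancel 27 to get s ≡ t (mod 37).
Therefore h is injective.
We now compute 27⁻¹ mod 37 explicitly. Euclid's algorithm: 37 = 1·27 + 10, 27 = 2·10 + 7, 10 = 1·7 + 3, 7 = 2·3 + 1; back-substituting gives 1 = 11·27 − 8·37, so 27⁻¹ ≡ 11 (mod 37).
Since h is injective, we compute h⁻¹(1): solve 27x + 25 ≡ 1 (mod 37), i.e. 27x ≡ 13 (mod 37).
Multiplying by 27⁻¹ = 11 gives x ≡ 11·13 = 143 = 3·37 + 32 ≡ 32 (mod 37).
Check: h(32) = 27·32 + 25 = 889 = 24·37 + 1 ≡ 1 (mod 37).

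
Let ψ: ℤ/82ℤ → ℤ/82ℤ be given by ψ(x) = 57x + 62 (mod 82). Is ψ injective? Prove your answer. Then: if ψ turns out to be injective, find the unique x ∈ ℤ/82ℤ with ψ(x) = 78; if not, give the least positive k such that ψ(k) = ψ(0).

42

If ψ(a) = ψ(b), then 57a ≡ 57b (mod 82). Because gcd(57, 82) = 1, we may cancel 57 to get a ≡ b (mod 82).
Hence ψ is injective.
We now compute 57⁻¹ mod 82 explicitly. Euclid's algorithm: 82 = 1·57 + 25, 57 = 2·25 + 7, 25 = 3·7 + 4, 7 = 1·4 + 3, 4 = 1·3 + 1; back-substituting gives 1 = 59·57 − 41·82, so 57⁻¹ ≡ 59 (mod 82).
Since ψ is injective, we compute ψ⁻¹(78): solve 57x + 62 ≡ 78 (mod 82), i.e. 57x ≡ 16 (mod 82).
Multiplying by 57⁻¹ = 59 gives x ≡ 59·16 = 944 = 11·82 + 42 ≡ 42 (mod 82).
Check: ψ(42) = 57·42 + 62 = 2456 = 29·82 + 78 ≡ 78 (mod 82).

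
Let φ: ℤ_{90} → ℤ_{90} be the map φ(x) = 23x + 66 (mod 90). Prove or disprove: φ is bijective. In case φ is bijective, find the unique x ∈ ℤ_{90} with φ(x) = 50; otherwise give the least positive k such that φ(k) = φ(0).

58

Suppose φ(s) = φ(t) in ℤ_{90}. Then 23s + 66 ≡ 23t + 66 (mod 90), therefore 23(s − t) ≡ 0 (mod 90).
Since gcd(23, 90) = 1, 23 is invertible modulo 90, hence s − t ≡ 0 (mod 90), i.e. s = t.
We now compute 23⁻¹ mod 90 explicitly. Euclid's algorithm: 90 = 3·23 + 21, 23 = 1·21 + 2, 21 = 10·2 + 1; back-substituting gives 1 = 47·23 − 12·90, so 23⁻¹ ≡ 47 (mod 90).
For any y ∈ ℤ_{90}, x = 47(y − 66) mod 90 satisfies φ(x) = 23·47(y − 66) + 66 ≡ y (since 23·47 ≡ 1 mod 90). So every y has a preimage.
So φ is bijective.
Since φ is bijective, we compute φ⁻¹(50): solve 23x + 66 ≡ 50 (mod 90), i.e. 23x ≡ 74 (mod 90).
Multiplying by 23⁻¹ = 47 gives x ≡ 47·74 = 3478 = 38·90 + 58 ≡ 58 (mod 90).
Check: φ(58) = 23·58 + 66 = 1400 = 15·90 + 50 ≡ 50 (mod 90).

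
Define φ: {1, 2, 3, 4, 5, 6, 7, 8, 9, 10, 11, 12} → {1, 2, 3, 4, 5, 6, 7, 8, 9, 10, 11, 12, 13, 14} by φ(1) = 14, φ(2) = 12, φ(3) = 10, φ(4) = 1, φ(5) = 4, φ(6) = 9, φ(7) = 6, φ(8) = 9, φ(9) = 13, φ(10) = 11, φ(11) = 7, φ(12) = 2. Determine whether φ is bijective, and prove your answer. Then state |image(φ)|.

φ(6) = 9 = φ(8) with 6 ≠ 8, so φ is not injective, hence not bijective.
The image of φ is {1, 2, 4, 6, 7, 9, 10, 11, 12, 13, 14}, which has 11 elements.

11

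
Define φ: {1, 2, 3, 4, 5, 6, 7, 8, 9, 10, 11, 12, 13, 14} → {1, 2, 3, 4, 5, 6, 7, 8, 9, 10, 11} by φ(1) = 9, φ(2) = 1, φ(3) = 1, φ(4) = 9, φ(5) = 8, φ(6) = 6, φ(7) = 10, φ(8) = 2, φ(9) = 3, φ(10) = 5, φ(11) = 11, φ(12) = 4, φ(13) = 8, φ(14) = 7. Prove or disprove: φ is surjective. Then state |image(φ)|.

11

Every element of the codomain has a preimage: 1 = φ(2), 2 = φ(8), 3 = φ(9), 4 = φ(12), 5 = φ(10), 6 = φ(6), 7 = φ(14), 8 = φ(5), 9 = φ(1), 10 = φ(7), 11 = φ(11).
So φ is surjective.
The image of φ is {1, 2, 3, 4, 5, 6, 7, 8, 9, 10, 11}, which has 11 elements.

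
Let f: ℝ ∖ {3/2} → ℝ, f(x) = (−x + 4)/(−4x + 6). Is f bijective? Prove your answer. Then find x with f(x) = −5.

34/21

If f(x) = 1/4, cross-multiplying gives −4(−x + 4) = −1(−4x + 6), which simplifies to −16 = −6 — false.  So 1/4 has no preimage and f is not surjective.
Thus f is not bijective.
Solving f(x) = −5: cross-multiplying gives −x + 4 = −5(−4x + 6), which rearranges to −21x = −34, so x = 34/21.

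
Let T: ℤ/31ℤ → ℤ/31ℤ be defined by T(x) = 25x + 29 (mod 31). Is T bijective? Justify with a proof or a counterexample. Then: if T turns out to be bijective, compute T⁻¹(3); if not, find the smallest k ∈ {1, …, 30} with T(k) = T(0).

25

Suppose T(s) = T(t) in ℤ/31ℤ. Then 25s + 29 ≡ 25t + 29 (mod 31), therefore 25(s − t) ≡ 0 (mod 31).
Since gcd(25, 31) = 1, 25 is invertible modulo 31, so s − t ≡ 0 (mod 31), i.e. s = t.
We now compute 25⁻¹ mod 31 explicitly. Euclid's algorithm: 31 = 1·25 + 6, 25 = 4·6 + 1; back-substituting gives 1 = 5·25 − 4·31, so 25⁻¹ ≡ 5 (mod 31).
Then y ↦ 5(y − 29) is a two-sided inverse to T, so every y ∈ ℤ/31ℤ has a preimage.
Therefore T is bijective.
Since T is bijective, we compute T⁻¹(3): solve 25x + 29 ≡ 3 (mod 31), i.e. 25x ≡ 5 (mod 31).
Multiplying by 25⁻¹ = 5 gives x ≡ 5·5 = 25 ≡ 25 (mod 31).
Check: T(25) = 25·25 + 29 = 654 = 21·31 + 3 ≡ 3 (mod 31).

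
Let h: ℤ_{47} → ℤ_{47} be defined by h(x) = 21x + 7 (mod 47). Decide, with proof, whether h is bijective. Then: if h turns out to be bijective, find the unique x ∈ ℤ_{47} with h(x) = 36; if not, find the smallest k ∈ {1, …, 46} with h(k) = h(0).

26

If h(u) = h(v), then 21u ≡ 21v (mod 47). Because gcd(21, 47) = 1, we may cancel 21 to get u ≡ v (mod 47).
We now compute 21⁻¹ mod 47 explicitly. Euclid's algorithm: 47 = 2·21 + 5, 21 = 4·5 + 1; back-substituting gives 1 = 9·21 − 4·47, so 21⁻¹ ≡ 9 (mod 47).
For any y ∈ ℤ_{47}, x = 9(y − 7) mod 47 satisfies h(x) = 21·9(y − 7) + 7 ≡ y (since 21·9 ≡ 1 mod 47). So every y has a preimage.
Therefore h is bijective.
Since h is bijective, we find h⁻¹(36): we need 21x ≡ 36 − 7 ≡ 29 (mod 47). Using 21⁻¹ = 9: x ≡ 9·29 = 261 = 5·47 + 26, so x = 26.
Check: h(26) = 21·26 + 7 = 553 = 11·47 + 36 ≡ 36 (mod 47).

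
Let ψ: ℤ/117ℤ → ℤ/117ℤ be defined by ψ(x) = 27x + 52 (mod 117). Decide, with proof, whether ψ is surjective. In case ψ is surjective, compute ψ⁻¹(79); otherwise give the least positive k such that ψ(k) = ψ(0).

Since gcd(27, 117) = 9, we have 27x ≡ 0 (mod 9) for all x, so ψ(x) ≡ 7 (mod 9).
But 0 ≢ 7 (mod 9), so 0 ∈ ℤ/117ℤ has no preimage. So ψ is not surjective.
Since ψ is not surjective, we find the least positive k with ψ(k) = ψ(0): this means 27k ≡ 0 (mod 117), i.e. 117 ∣ 27k. Since gcd(27, 117) = 9, dividing through by 9 this holds exactly when 13 ∣ 3k, and as gcd(3, 13) = 1, exactly when 13 ∣ k.
The smallest positive such k is 13.

13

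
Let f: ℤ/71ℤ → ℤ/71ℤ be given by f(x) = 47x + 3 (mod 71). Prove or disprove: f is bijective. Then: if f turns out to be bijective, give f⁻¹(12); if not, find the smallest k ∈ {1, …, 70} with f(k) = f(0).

If f(x_1) = f(x_2), then 47x_1 ≡ 47x_2 (mod 71). Because gcd(47, 71) = 1, we may cancel 47 to get x_1 ≡ x_2 (mod 71).
We now compute 47⁻¹ mod 71 explicitly. Euclid's algorithm: 71 = 1·47 + 24, 47 = 1·24 + 23, 24 = 1·23 + 1; back-substituting gives 1 = 68·47 − 45·71, so 47⁻¹ ≡ 68 (mod 71).
Then y ↦ 68(y − 3) is a two-sided inverse to f, so every y ∈ ℤ/71ℤ has a preimage.
Therefore f is bijective.
Since f is bijective, we compute f⁻¹(12): solve 47x + 3 ≡ 12 (mod 71), i.e. 47x ≡ 9 (mod 71).
Multiplying by 47⁻¹ = 68 gives x ≡ 68·9 = 612 = 8·71 + 44 ≡ 44 (mod 71).
Check: f(44) = 47·44 + 3 = 2071 = 29·71 + 12 ≡ 12 (mod 71).

44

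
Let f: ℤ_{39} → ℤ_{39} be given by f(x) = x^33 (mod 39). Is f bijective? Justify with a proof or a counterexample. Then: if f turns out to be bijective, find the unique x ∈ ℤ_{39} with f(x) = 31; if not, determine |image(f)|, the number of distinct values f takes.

f(2): Repeated squaring mod 39: 2^1 ≡ 2, 2^2 ≡ 2² = 4, 2^4 ≡ 4² = 16, 2^8 ≡ 16² = 256 ≡ 22, 2^16 ≡ 22² = 484 ≡ 16, 2^32 ≡ 16² = 256 ≡ 22. Since 33 = 32 + 1, 2^33 ≡ 22·2: 22·2 = 44 ≡ 5. So 2^33 ≡ 5 (mod 39).
f(5): Repeated squaring mod 39: 5^1 ≡ 5, 5^2 ≡ 5² = 25, 5^4 ≡ 25² = 625 ≡ 1, 5^8 ≡ 1² = 1, 5^16 ≡ 1² = 1, 5^32 ≡ 1² = 1. Since 33 = 32 + 1, 5^33 ≡ 1·5: 1·5 = 5. So 5^33 ≡ 5 (mod 39).
So f(2) = f(5) = 5 while 2 ≠ 5, therefore f is not injective, hence not bijective.
Since f is not bijective, we determine |image(f)|. Computing x^33 mod 39 for each x (by repeated squaring, reducing mod 39 at every step), the values f(0), f(1), …, f(38) are: 0, 1, 5, 27, 25, 5, 18, 34, 8, 27, 25, 8, 12, 13, 14, 18, 1, 38, 18, 31, 8, 21, 1, 38, 21, 25, 26, 27, 31, 14, 12, 31, 5, 21, 34, 14, 12, 34, 38.
The distinct values are {0, 1, 5, 8, 12, 13, 14, 18, 21, 25, 26, 27, 31, 34, 38}; there are 15 of them.

15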